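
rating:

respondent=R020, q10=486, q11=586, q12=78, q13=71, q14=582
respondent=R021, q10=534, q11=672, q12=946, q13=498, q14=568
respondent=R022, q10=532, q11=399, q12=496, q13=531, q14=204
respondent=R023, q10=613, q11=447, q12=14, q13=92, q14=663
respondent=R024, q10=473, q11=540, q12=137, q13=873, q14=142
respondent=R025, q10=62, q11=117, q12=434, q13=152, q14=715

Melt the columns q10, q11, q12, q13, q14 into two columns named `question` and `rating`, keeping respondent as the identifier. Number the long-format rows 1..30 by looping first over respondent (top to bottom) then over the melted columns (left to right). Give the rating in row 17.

447

30 rows total (6 × 5). Row 17: index ⌊(17-1)/5⌋ = 3 into respondent → R023; (17-1) mod 5 = 1 into the melted columns → q11.
So row 17 is (R023, q11, 447); rating = 447.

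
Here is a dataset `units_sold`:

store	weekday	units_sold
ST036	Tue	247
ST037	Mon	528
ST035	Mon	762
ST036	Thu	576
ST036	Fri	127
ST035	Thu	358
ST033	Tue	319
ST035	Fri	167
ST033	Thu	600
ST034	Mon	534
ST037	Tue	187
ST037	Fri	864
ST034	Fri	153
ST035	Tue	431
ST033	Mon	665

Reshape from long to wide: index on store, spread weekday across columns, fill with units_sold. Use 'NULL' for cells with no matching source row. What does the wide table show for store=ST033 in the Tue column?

The long row with store=ST033, weekday=Tue has units_sold=319.

319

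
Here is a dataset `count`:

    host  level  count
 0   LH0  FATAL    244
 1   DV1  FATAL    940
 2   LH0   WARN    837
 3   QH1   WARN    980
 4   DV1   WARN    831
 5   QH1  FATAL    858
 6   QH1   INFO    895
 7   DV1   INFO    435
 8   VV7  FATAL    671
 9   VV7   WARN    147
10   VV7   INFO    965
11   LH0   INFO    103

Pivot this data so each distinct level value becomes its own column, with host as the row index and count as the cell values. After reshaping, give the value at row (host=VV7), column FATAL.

671

Wide layout: rows indexed by host, columns are the 3 distinct level values (FATAL, WARN, INFO).
Cell (host=VV7, level=FATAL) draws from the long row where host=VV7 and level=FATAL, which has count=671.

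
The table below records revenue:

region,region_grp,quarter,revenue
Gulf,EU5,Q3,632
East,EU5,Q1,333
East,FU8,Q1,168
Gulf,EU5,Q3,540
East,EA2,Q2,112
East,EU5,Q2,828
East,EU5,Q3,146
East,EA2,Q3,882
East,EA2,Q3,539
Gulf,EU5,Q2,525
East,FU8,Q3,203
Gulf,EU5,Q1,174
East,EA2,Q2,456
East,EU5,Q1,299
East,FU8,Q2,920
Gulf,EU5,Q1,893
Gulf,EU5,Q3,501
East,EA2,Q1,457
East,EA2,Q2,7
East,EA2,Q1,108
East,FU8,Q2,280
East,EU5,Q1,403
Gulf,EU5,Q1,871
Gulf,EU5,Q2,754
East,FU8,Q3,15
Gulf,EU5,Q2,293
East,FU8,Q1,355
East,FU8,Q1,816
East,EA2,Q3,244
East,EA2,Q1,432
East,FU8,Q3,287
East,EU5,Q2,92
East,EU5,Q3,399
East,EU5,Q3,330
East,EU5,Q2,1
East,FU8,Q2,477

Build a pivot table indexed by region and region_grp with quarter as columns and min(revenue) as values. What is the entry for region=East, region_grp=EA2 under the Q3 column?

244

Rows with region=East, region_grp=EA2 and quarter=Q3: revenue values are 882, 539, 244.
min(882, 539, 244) = 244.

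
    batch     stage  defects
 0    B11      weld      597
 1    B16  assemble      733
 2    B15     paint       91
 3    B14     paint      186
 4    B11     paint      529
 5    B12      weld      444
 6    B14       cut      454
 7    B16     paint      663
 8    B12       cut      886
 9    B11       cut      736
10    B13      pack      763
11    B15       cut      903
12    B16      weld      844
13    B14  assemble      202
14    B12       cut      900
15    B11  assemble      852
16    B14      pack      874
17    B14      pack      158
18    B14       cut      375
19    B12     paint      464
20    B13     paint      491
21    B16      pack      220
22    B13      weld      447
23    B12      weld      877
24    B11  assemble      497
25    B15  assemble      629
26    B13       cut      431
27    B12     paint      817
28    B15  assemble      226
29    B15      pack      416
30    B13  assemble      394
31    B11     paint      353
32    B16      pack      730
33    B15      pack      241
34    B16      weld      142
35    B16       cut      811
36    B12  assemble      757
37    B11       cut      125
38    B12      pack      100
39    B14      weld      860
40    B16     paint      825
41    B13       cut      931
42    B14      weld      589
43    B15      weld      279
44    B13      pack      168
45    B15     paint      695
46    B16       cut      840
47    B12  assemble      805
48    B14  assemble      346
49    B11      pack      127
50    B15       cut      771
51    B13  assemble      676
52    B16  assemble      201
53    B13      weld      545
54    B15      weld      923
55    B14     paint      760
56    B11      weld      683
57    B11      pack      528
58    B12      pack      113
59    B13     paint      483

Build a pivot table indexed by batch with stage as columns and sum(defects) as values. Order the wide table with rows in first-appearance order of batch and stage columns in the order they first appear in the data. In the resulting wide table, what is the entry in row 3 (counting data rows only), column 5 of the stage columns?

657

With rows in first-appearance order of batch, row 3 is batch=B15. stage columns in first-appearance order: weld, assemble, paint, cut, pack; column 5 is pack.
Long rows with batch=B15, stage=pack: 416 + 241 = 657.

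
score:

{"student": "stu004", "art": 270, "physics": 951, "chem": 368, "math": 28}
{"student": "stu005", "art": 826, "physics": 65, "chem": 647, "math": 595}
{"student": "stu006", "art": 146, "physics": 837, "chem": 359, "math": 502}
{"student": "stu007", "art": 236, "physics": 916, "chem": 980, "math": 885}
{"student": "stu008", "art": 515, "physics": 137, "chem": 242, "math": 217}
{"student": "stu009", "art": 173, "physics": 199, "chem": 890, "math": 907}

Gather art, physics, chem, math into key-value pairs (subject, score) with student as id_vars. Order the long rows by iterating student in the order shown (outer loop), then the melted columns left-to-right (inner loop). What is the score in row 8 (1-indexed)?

24 rows total (6 × 4). Row 8: index ⌊(8-1)/4⌋ = 1 into student → stu005; (8-1) mod 4 = 3 into the melted columns → math.
So row 8 is (stu005, math, 595); score = 595.

595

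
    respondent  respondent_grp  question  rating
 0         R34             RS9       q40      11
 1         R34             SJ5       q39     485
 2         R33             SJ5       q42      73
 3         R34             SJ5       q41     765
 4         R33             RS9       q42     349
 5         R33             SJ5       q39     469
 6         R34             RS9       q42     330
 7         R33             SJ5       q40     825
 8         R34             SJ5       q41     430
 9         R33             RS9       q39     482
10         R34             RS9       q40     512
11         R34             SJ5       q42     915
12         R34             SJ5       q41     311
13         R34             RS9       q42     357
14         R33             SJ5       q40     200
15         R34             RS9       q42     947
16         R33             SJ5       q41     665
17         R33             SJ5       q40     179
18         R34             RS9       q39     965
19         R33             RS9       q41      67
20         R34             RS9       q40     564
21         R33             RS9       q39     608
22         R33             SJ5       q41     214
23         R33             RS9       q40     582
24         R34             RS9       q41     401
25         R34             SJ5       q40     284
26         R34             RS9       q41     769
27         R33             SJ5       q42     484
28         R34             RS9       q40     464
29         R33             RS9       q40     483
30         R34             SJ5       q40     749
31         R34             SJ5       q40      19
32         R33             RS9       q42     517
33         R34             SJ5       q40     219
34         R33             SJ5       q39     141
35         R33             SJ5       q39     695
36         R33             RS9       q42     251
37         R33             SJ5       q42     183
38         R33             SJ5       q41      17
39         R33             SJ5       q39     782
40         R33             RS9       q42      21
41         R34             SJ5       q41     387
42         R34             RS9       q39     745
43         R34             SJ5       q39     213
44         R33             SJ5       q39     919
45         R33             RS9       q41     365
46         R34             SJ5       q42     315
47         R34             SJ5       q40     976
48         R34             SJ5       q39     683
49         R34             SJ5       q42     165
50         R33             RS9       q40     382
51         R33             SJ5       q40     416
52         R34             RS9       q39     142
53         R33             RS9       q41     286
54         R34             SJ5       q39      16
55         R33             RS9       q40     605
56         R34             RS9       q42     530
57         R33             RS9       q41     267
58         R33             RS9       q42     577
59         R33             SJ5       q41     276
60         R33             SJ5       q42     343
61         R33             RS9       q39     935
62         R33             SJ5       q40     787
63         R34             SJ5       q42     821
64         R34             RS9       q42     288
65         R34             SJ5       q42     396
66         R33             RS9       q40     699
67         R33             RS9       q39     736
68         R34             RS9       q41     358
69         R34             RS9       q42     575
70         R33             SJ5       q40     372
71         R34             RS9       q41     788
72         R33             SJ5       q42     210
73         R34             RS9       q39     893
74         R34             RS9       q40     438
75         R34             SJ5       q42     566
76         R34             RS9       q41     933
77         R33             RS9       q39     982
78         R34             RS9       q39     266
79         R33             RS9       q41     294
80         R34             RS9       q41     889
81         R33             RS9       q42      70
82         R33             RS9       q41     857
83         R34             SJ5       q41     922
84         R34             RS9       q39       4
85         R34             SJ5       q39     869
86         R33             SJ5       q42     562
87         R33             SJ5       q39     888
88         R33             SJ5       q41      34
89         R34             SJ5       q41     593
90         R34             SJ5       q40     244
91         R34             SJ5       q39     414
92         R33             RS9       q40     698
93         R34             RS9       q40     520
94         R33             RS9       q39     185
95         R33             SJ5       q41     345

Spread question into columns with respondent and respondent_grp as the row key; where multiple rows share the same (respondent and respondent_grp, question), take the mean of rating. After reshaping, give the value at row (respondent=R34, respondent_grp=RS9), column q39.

502.50

Rows with respondent=R34, respondent_grp=RS9 and question=q39: rating values are 965, 745, 142, 893, 266, 4.
(965 + 745 + 142 + 893 + 266 + 4) / 6 = 502.50.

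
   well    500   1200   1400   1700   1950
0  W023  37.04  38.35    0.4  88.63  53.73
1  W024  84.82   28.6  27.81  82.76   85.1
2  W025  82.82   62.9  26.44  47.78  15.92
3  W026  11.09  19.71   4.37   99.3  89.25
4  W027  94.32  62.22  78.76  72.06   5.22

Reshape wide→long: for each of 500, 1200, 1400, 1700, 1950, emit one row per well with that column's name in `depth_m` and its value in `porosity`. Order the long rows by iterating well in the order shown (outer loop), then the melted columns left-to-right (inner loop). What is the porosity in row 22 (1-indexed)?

62.22

25 rows total (5 × 5). Row 22: index ⌊(22-1)/5⌋ = 4 into well → W027; (22-1) mod 5 = 1 into the melted columns → 1200.
So row 22 is (W027, 1200, 62.22); porosity = 62.22.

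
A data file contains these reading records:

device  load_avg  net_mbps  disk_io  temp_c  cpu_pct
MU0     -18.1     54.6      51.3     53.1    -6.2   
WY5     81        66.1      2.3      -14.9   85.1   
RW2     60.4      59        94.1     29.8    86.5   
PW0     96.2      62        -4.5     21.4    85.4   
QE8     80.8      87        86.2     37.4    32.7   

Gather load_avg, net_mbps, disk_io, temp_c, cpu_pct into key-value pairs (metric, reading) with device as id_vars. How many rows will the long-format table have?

5 device values × 5 melted columns = 25 rows.

25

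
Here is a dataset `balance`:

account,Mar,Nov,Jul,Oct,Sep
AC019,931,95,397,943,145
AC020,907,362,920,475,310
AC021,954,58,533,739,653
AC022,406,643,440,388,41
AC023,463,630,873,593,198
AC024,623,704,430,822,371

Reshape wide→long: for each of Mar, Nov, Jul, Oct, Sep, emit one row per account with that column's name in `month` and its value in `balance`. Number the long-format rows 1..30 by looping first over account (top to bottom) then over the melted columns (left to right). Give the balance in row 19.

30 rows total (6 × 5). Row 19: index ⌊(19-1)/5⌋ = 3 into account → AC022; (19-1) mod 5 = 3 into the melted columns → Oct.
So row 19 is (AC022, Oct, 388); balance = 388.

388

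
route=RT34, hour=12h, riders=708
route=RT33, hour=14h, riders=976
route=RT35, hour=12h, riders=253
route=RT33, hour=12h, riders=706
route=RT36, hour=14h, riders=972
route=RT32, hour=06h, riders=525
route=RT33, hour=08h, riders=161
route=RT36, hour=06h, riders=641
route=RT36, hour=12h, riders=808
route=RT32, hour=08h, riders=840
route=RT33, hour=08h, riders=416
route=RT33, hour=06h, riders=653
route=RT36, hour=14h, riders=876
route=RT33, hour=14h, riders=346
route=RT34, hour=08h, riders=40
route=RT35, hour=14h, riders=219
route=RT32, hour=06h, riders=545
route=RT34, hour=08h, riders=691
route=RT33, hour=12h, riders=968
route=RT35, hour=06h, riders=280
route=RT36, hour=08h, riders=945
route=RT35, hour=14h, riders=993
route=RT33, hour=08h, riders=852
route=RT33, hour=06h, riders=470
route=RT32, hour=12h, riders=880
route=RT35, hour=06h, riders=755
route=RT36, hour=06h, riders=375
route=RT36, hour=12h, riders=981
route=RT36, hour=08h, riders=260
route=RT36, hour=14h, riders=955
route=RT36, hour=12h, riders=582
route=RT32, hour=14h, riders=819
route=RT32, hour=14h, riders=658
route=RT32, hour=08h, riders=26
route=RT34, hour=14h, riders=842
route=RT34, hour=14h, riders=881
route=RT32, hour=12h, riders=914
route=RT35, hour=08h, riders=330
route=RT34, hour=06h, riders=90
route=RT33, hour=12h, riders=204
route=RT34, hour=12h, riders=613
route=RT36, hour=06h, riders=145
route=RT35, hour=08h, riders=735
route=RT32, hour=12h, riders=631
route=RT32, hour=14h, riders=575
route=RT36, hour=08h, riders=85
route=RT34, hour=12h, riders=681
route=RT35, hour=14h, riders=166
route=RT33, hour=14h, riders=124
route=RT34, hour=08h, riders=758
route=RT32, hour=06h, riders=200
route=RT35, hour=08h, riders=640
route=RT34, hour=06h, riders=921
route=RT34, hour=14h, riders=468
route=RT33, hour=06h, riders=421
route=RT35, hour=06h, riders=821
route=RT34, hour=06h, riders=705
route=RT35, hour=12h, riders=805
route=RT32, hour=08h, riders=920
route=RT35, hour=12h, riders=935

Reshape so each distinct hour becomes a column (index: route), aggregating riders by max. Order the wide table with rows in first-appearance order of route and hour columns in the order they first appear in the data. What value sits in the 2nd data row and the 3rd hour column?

With rows in first-appearance order of route, row 2 is route=RT33. hour columns in first-appearance order: 12h, 14h, 06h, 08h; column 3 is 06h.
Long rows with route=RT33, hour=06h: max(653, 470, 421) = 653.

653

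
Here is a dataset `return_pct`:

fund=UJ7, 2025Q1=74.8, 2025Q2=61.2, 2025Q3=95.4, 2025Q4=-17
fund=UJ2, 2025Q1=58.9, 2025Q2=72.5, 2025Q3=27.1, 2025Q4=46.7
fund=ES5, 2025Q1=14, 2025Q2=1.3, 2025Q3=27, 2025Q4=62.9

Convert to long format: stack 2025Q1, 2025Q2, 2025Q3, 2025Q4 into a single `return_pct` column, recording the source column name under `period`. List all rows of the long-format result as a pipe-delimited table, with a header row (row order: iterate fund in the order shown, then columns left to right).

Each (fund, column) pair becomes one row: 3 × 4 = 12 rows.
For example, (UJ7, 2025Q1) → return_pct=74.8.

| fund | period | return_pct |
| UJ7 | 2025Q1 | 74.8 |
| UJ7 | 2025Q2 | 61.2 |
| UJ7 | 2025Q3 | 95.4 |
| UJ7 | 2025Q4 | -17 |
| UJ2 | 2025Q1 | 58.9 |
| UJ2 | 2025Q2 | 72.5 |
| UJ2 | 2025Q3 | 27.1 |
| UJ2 | 2025Q4 | 46.7 |
| ES5 | 2025Q1 | 14 |
| ES5 | 2025Q2 | 1.3 |
| ES5 | 2025Q3 | 27 |
| ES5 | 2025Q4 | 62.9 |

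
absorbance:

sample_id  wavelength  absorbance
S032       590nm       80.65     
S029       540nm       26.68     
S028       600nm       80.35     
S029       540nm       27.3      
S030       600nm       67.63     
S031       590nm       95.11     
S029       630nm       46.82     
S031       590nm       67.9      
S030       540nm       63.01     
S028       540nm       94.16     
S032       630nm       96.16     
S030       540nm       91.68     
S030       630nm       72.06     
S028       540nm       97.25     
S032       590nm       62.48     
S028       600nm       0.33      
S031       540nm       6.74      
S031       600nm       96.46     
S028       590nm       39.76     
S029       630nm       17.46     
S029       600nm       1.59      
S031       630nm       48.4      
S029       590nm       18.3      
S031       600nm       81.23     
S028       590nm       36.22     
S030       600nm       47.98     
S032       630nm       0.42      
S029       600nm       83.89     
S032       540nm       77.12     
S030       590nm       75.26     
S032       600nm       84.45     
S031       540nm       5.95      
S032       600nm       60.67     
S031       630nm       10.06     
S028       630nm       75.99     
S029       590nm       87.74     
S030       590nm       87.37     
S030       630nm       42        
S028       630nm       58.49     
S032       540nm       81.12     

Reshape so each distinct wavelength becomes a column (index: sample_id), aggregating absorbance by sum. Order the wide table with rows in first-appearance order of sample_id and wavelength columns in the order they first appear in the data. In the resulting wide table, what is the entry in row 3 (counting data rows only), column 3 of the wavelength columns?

80.68

With rows in first-appearance order of sample_id, row 3 is sample_id=S028. wavelength columns in first-appearance order: 590nm, 540nm, 600nm, 630nm; column 3 is 600nm.
Long rows with sample_id=S028, wavelength=600nm: 80.35 + 0.33 = 80.68.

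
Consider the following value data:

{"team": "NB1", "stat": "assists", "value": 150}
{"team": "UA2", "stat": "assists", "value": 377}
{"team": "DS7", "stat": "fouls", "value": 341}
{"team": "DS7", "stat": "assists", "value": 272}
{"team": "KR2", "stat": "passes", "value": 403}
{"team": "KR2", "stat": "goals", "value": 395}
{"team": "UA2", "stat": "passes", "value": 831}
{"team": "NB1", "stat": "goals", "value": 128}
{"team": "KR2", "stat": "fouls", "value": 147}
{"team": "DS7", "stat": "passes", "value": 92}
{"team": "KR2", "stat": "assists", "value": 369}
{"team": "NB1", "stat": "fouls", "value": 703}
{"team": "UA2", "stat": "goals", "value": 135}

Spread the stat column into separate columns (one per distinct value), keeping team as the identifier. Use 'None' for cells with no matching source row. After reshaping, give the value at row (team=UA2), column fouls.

None

No long-format row has team=UA2 and stat=fouls, so the cell is None.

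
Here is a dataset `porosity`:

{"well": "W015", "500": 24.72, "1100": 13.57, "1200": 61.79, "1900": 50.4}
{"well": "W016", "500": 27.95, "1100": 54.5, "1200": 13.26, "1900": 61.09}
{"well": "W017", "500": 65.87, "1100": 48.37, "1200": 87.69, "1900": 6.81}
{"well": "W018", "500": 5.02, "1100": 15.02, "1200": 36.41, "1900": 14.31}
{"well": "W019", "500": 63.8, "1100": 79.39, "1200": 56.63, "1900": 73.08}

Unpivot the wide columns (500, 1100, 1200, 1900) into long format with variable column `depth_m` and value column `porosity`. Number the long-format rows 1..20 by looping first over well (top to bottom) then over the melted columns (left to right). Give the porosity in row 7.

20 rows total (5 × 4). Row 7: index ⌊(7-1)/4⌋ = 1 into well → W016; (7-1) mod 4 = 2 into the melted columns → 1200.
So row 7 is (W016, 1200, 13.26); porosity = 13.26.

13.26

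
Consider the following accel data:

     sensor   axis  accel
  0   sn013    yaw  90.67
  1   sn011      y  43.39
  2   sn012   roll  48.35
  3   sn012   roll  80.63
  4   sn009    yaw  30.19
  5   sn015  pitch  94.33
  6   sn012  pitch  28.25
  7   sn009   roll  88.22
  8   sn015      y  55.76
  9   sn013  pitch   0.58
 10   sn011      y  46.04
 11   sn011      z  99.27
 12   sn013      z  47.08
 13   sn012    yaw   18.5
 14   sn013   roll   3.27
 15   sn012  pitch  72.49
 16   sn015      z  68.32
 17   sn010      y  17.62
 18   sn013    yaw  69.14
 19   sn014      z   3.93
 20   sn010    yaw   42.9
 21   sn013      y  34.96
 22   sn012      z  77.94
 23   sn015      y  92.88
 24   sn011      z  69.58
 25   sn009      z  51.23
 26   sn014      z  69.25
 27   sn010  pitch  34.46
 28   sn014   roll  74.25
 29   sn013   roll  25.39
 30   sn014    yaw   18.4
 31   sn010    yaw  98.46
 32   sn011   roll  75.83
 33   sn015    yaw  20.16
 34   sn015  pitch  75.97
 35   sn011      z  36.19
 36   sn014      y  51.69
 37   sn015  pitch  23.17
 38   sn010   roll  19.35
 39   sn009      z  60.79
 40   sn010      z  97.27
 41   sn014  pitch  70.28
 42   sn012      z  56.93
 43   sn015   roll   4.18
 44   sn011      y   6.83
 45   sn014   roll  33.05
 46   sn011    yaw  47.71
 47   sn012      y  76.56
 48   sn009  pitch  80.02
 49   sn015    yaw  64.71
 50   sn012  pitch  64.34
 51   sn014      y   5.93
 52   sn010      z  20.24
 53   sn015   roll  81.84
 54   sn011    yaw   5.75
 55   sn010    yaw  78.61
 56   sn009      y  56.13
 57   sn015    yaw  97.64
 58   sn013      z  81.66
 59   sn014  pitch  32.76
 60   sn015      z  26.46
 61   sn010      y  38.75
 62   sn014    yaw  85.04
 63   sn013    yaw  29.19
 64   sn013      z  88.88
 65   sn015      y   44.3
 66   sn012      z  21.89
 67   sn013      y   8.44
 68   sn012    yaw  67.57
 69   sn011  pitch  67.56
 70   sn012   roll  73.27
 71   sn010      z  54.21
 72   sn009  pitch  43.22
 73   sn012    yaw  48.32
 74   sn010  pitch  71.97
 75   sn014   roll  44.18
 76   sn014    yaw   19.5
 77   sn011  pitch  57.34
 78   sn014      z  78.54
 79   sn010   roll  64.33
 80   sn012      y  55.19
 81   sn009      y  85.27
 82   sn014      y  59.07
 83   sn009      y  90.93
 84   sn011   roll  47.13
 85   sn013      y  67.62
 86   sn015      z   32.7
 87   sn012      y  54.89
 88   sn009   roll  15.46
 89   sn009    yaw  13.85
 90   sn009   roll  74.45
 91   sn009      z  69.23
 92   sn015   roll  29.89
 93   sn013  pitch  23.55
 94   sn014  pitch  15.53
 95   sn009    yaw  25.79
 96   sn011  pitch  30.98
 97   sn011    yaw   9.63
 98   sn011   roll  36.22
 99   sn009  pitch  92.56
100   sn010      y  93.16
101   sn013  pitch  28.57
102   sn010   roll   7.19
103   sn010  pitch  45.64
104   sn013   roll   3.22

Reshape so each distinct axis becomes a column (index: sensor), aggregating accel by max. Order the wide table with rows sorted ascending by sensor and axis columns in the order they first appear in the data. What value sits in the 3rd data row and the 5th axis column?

With rows sorted ascending by sensor, row 3 is sensor=sn011. axis columns in first-appearance order: yaw, y, roll, pitch, z; column 5 is z.
Long rows with sensor=sn011, axis=z: max(99.27, 69.58, 36.19) = 99.27.

99.27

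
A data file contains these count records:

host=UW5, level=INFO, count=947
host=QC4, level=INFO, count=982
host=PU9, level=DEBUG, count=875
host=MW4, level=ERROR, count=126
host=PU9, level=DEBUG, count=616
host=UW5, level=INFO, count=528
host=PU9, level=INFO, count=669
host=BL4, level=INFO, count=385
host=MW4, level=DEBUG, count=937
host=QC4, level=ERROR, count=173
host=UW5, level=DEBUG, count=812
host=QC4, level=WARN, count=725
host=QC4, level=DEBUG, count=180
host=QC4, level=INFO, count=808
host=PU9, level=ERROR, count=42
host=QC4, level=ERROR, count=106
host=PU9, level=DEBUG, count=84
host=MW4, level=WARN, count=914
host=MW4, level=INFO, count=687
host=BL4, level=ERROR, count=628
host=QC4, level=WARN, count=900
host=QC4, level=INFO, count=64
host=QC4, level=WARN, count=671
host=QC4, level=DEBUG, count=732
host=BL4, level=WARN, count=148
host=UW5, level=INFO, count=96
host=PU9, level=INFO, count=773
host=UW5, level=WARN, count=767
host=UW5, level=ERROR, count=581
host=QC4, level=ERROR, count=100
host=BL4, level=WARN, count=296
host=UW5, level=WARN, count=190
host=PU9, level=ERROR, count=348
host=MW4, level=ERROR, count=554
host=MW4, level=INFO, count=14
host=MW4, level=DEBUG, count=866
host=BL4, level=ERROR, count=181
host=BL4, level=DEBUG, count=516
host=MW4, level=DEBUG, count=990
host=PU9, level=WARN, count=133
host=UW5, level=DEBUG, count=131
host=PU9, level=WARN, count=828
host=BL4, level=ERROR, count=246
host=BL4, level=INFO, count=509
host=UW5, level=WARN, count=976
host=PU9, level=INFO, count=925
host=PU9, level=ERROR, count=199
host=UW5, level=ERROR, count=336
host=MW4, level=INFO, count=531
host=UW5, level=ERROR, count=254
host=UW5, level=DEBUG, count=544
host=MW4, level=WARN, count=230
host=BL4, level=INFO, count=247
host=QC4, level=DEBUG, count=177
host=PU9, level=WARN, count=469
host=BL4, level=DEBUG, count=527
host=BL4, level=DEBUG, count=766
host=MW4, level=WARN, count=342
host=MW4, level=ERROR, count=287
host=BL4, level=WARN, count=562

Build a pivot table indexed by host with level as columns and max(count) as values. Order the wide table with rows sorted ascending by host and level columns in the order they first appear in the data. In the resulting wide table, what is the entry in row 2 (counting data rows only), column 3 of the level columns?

With rows sorted ascending by host, row 2 is host=MW4. level columns in first-appearance order: INFO, DEBUG, ERROR, WARN; column 3 is ERROR.
Long rows with host=MW4, level=ERROR: max(126, 554, 287) = 554.

554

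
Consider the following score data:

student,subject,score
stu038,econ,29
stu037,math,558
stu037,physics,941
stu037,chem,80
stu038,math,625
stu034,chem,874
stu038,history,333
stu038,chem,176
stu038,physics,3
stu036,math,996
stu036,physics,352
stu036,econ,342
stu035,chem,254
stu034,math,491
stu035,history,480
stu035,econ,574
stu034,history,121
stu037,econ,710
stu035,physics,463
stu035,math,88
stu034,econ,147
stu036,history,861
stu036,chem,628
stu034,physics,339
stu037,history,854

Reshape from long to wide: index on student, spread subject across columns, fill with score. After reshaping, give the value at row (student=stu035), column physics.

Wide layout: rows indexed by student, columns are the 5 distinct subject values (econ, math, physics, chem, history).
Cell (student=stu035, subject=physics) draws from the long row where student=stu035 and subject=physics, which has score=463.

463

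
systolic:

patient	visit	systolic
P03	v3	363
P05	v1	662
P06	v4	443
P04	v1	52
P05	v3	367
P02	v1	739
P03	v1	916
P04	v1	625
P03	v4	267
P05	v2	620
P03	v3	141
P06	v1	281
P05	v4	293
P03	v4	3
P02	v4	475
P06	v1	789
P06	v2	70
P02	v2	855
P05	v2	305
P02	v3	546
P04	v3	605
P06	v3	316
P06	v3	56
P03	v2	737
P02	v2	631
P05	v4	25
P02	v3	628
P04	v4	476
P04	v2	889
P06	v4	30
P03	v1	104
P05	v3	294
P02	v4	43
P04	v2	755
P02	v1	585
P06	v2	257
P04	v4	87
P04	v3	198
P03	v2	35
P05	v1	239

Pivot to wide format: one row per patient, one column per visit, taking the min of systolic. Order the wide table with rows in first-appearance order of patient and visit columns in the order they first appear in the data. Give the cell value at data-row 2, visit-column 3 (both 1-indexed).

25

With rows in first-appearance order of patient, row 2 is patient=P05. visit columns in first-appearance order: v3, v1, v4, v2; column 3 is v4.
Long rows with patient=P05, visit=v4: min(293, 25) = 25.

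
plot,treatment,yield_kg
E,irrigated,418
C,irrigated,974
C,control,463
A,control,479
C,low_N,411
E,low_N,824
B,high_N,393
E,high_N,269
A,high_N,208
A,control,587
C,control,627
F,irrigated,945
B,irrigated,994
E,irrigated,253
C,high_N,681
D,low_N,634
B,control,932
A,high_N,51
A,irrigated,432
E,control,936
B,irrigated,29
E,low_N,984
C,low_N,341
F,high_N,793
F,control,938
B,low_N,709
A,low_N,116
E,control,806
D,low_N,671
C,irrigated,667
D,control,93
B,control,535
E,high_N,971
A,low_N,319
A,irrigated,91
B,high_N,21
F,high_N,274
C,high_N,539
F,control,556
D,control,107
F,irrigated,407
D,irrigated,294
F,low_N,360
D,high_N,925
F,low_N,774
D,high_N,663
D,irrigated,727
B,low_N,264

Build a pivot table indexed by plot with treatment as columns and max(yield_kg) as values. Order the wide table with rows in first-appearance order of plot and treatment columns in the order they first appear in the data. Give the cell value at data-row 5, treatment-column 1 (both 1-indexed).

With rows in first-appearance order of plot, row 5 is plot=F. treatment columns in first-appearance order: irrigated, control, low_N, high_N; column 1 is irrigated.
Long rows with plot=F, treatment=irrigated: max(945, 407) = 945.

945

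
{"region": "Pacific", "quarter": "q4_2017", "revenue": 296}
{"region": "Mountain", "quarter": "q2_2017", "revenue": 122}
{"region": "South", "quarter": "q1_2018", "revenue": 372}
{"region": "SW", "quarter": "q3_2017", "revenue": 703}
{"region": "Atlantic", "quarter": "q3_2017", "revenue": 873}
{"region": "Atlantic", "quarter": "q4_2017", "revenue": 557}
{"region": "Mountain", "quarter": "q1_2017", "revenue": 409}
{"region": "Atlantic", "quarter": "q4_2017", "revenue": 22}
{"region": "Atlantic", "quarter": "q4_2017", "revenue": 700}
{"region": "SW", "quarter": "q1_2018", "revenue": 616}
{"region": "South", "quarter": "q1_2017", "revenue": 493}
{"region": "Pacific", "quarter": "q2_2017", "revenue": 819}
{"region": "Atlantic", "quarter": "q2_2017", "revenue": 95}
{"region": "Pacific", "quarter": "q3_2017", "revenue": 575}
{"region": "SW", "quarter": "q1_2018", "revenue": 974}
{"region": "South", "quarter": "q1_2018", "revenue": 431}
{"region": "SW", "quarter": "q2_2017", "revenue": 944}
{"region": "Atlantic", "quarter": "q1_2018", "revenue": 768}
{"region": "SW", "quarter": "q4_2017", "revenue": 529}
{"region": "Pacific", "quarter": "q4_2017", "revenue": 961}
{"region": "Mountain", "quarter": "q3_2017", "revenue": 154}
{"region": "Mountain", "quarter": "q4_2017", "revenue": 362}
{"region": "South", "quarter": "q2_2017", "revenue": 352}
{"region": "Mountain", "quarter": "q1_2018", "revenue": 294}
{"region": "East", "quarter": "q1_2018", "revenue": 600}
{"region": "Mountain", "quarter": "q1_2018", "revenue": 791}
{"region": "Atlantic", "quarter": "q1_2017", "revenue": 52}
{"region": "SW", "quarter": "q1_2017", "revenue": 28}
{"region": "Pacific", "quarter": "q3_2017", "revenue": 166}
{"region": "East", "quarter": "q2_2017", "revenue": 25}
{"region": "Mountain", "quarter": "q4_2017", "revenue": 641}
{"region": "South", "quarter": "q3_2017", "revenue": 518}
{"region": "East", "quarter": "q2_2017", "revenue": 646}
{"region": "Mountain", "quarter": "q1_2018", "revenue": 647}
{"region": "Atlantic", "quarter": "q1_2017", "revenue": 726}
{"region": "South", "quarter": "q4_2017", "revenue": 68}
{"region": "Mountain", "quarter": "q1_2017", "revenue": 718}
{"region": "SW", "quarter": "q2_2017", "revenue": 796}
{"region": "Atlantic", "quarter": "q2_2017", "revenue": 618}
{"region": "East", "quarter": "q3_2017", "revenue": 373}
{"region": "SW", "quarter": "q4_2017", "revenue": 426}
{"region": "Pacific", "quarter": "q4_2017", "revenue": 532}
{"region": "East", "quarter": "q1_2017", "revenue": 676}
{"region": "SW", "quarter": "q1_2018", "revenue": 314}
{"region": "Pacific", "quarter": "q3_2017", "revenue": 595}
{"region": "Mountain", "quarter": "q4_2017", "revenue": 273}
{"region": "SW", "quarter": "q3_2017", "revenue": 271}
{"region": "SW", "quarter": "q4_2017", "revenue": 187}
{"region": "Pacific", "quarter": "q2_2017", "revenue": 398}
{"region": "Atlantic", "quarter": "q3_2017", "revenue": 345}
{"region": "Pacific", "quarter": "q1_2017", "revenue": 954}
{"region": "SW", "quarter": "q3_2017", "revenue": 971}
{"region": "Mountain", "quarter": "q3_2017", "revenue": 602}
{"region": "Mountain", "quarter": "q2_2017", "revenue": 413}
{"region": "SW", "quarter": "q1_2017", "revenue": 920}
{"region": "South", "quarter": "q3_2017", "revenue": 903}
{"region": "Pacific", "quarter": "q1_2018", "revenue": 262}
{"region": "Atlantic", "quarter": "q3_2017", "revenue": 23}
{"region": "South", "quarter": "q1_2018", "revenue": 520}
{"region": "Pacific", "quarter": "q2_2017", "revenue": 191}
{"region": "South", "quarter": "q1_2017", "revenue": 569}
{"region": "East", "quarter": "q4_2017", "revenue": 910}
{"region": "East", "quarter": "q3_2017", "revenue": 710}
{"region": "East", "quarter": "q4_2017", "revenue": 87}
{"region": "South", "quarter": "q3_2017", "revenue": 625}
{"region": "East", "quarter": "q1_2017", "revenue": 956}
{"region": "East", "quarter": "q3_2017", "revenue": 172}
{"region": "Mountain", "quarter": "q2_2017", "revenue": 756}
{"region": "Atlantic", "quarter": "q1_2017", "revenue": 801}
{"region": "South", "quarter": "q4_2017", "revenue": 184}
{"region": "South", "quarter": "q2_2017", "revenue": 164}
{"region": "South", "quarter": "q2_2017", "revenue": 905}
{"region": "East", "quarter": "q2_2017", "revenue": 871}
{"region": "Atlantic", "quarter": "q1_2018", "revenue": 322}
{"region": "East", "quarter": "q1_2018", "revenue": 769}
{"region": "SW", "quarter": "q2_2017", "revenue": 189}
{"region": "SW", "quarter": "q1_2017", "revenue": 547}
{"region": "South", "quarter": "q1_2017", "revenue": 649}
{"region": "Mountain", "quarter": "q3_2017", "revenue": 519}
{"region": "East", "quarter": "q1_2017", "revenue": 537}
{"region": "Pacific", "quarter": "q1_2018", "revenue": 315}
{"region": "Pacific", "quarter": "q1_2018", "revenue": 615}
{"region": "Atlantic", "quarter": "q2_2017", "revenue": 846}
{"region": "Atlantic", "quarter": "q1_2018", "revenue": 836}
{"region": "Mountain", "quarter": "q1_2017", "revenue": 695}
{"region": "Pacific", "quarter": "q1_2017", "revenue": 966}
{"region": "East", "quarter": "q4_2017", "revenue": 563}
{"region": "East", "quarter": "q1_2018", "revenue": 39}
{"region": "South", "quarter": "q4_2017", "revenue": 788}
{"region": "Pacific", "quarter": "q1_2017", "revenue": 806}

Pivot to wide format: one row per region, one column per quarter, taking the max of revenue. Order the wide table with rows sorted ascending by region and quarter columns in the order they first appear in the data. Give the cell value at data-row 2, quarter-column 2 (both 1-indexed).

With rows sorted ascending by region, row 2 is region=East. quarter columns in first-appearance order: q4_2017, q2_2017, q1_2018, q3_2017, q1_2017; column 2 is q2_2017.
Long rows with region=East, quarter=q2_2017: max(25, 646, 871) = 871.

871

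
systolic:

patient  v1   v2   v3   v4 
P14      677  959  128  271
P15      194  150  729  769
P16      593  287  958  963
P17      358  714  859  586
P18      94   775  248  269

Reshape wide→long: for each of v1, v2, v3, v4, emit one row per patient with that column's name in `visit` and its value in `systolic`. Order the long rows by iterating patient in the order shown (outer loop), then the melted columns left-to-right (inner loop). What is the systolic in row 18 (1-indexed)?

20 rows total (5 × 4). Row 18: index ⌊(18-1)/4⌋ = 4 into patient → P18; (18-1) mod 4 = 1 into the melted columns → v2.
So row 18 is (P18, v2, 775); systolic = 775.

775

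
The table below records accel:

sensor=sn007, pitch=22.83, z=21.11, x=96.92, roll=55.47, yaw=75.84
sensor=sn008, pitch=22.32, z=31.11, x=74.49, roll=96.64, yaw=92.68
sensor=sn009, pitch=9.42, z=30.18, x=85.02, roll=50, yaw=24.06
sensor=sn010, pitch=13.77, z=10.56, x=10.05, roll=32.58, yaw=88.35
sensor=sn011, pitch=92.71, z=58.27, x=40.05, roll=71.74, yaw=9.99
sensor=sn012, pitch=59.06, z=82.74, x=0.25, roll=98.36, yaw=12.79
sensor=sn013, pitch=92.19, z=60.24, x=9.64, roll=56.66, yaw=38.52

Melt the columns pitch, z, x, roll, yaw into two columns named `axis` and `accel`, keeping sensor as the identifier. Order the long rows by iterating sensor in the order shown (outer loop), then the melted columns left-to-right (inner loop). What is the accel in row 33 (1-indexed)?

9.64

35 rows total (7 × 5). Row 33: index ⌊(33-1)/5⌋ = 6 into sensor → sn013; (33-1) mod 5 = 2 into the melted columns → x.
So row 33 is (sn013, x, 9.64); accel = 9.64.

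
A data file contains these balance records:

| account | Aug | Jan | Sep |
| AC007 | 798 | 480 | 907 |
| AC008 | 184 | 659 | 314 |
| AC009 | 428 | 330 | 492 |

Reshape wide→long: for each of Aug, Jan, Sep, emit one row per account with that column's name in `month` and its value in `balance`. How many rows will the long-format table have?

9

3 account values × 3 melted columns = 9 rows.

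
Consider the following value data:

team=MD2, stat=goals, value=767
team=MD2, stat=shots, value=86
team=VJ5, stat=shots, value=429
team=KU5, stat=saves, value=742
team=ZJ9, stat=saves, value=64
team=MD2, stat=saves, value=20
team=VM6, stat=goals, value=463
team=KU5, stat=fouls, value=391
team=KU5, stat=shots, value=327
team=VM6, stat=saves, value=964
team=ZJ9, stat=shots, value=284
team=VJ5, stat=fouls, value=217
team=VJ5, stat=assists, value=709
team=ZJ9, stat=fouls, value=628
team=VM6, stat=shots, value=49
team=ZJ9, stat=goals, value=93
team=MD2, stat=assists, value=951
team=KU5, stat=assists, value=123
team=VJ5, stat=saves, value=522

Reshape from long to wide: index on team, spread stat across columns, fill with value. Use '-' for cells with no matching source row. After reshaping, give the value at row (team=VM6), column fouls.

-

No long-format row has team=VM6 and stat=fouls, so the cell is -.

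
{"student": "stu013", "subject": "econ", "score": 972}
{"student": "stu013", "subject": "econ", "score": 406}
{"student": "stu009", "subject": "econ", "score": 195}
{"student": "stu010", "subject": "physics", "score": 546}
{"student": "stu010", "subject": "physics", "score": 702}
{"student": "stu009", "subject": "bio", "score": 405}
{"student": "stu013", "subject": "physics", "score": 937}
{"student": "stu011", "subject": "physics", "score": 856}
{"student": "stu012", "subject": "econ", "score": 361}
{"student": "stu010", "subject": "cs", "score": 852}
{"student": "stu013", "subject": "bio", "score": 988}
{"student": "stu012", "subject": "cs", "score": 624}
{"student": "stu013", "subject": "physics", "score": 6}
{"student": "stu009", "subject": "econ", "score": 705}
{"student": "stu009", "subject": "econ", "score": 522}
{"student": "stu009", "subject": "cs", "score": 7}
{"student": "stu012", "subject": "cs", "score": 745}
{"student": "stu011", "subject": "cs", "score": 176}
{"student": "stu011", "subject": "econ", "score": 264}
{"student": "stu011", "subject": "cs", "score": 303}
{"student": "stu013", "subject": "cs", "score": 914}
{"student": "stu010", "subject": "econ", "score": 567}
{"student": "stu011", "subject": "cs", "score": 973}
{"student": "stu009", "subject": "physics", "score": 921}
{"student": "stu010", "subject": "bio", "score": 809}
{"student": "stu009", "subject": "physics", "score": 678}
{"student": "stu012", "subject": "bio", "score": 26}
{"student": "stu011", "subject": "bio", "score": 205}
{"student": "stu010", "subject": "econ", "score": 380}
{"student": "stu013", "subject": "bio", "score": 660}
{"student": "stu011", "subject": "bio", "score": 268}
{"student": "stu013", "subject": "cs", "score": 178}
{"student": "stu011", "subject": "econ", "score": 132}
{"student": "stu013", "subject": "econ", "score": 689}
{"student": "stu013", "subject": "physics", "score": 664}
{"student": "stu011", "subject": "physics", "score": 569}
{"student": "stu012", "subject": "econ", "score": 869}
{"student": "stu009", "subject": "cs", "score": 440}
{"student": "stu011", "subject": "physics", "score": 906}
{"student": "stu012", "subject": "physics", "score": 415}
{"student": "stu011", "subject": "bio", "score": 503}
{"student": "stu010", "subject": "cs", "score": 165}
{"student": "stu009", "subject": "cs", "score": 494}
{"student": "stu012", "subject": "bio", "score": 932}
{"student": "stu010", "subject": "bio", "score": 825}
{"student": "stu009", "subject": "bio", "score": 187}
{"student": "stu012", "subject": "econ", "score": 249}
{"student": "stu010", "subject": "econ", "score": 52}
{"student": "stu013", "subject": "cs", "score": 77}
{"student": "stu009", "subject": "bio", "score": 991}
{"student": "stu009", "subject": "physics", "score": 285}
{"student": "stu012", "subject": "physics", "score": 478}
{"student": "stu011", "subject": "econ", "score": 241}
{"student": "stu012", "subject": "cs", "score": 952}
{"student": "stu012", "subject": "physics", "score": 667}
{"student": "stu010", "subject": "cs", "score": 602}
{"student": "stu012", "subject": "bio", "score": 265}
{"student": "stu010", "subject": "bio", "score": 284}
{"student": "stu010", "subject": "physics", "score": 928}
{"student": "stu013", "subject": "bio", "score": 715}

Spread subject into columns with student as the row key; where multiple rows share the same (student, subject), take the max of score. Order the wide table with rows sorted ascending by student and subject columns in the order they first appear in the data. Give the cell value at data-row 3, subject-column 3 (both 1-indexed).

With rows sorted ascending by student, row 3 is student=stu011. subject columns in first-appearance order: econ, physics, bio, cs; column 3 is bio.
Long rows with student=stu011, subject=bio: max(205, 268, 503) = 503.

503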